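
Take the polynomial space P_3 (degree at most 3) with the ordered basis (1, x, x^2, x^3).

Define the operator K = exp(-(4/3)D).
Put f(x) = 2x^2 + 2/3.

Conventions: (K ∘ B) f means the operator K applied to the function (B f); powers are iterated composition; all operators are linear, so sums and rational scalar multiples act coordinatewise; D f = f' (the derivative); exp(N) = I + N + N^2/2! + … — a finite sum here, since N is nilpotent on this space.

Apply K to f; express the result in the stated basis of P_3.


order-1 term: -(16/3)x
order-2 term: 32/9
the series for exp(-(4/3)D) f terminates at order 2
exp(-(4/3)D) f = 2x^2 - (16/3)x + 38/9

g(x) = 2x^2 - (16/3)x + 38/9


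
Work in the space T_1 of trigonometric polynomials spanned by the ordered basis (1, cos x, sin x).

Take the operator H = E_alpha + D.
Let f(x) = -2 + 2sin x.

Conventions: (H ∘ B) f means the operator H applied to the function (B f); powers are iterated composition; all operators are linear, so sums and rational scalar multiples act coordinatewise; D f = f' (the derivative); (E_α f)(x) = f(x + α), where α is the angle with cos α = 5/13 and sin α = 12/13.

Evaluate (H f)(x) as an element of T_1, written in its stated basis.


the image equals g(x) = -2 + (50/13)cos x + (10/13)sin x

E_alpha f = -2 + (24/13)cos x + (10/13)sin x
D f = 2cos x
(E_alpha + D) f = -2 + (50/13)cos x + (10/13)sin x


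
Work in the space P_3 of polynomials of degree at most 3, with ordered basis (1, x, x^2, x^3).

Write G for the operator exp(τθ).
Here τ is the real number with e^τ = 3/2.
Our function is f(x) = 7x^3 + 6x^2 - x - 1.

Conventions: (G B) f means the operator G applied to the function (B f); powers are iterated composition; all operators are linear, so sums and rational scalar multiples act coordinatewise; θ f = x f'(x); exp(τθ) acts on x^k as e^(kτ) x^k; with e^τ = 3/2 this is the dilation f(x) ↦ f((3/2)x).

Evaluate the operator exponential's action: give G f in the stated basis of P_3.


exp(τθ) x^k = e^(kτ) x^k; with e^τ = 3/2 this sends x^k to (3/2)^k x^k
x ↦ 3/2 x
x^2 ↦ 9/4 x^2
x^3 ↦ 27/8 x^3
applying this coordinatewise to f: exp(τθ) f = (189/8)x^3 + (27/2)x^2 - (3/2)x - 1

g(x) = (189/8)x^3 + (27/2)x^2 - (3/2)x - 1


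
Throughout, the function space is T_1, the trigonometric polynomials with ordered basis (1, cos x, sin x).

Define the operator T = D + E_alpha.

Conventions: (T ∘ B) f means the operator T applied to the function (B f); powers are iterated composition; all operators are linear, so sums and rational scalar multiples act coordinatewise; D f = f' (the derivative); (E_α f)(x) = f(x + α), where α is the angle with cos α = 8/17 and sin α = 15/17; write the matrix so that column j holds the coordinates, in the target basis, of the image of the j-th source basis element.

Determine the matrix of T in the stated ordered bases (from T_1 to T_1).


the matrix is [[1, 0, 0]; [0, 8/17, 32/17]; [0, -32/17, 8/17]] (rows listed top to bottom)

image of 1: 1
image of cos x: (8/17)cos x - (32/17)sin x
image of sin x: (32/17)cos x + (8/17)sin x
each image's coordinates form column j of the matrix


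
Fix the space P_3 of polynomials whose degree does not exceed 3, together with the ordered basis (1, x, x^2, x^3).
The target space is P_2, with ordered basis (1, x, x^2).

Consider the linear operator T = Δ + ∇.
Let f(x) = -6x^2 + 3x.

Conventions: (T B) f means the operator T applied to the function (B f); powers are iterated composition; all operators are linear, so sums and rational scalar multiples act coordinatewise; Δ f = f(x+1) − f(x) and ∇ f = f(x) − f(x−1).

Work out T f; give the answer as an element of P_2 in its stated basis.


Δ f = -12x - 3
∇ f = -12x + 9
(Δ + ∇) f = -24x + 6

g(x) = -24x + 6


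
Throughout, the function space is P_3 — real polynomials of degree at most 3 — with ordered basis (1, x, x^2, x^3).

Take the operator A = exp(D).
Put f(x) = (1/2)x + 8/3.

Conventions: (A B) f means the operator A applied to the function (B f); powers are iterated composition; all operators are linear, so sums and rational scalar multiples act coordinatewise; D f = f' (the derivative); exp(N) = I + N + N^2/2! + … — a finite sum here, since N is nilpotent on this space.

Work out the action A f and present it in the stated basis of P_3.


g(x) = (1/2)x + 19/6

order-1 term: 1/2
the series for exp(D) f terminates at order 1
exp(D) f = (1/2)x + 19/6


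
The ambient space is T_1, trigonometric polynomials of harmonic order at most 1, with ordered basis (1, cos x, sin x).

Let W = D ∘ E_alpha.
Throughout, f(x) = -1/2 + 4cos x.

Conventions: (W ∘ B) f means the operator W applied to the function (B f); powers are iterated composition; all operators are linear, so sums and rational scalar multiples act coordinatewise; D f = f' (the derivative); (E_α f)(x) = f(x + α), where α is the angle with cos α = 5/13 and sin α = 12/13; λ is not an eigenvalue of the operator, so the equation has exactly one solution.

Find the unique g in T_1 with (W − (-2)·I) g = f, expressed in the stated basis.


write g with unknown coordinates in the stated basis and equate coefficients in (W − (-2)·I) g = f
solving from the highest basis element down gives g = -1/4 + (56/17)cos x + (20/17)sin x
check: W g = -(44/17)cos x - (40/17)sin x
so W g − (-2)·g = -1/2 + 4cos x = f ✓

g(x) = -1/4 + (56/17)cos x + (20/17)sin x


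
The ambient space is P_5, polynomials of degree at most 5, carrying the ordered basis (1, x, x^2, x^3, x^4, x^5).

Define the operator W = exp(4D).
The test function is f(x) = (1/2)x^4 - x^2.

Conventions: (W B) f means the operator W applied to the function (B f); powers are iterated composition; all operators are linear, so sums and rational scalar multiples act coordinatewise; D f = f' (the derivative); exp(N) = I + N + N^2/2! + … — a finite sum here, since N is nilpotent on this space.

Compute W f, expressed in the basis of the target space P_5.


the image equals g(x) = (1/2)x^4 + 8x^3 + 47x^2 + 120x + 112

order-1 term: 8x^3 - 8x
order-2 term: 48x^2 - 16
order-3 term: 128x
order-4 term: 128
the series for exp(4D) f terminates at order 4
exp(4D) f = (1/2)x^4 + 8x^3 + 47x^2 + 120x + 112


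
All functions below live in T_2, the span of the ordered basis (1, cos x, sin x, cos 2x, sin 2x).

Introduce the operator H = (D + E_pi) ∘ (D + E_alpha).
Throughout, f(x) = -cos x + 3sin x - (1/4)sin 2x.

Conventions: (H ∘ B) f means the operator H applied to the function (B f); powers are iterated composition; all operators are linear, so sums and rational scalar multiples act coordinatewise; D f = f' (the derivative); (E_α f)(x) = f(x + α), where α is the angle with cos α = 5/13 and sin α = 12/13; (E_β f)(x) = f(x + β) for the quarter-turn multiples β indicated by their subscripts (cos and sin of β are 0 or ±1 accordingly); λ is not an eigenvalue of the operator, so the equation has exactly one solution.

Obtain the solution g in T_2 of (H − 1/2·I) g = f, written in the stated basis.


write g with unknown coordinates in the stated basis and equate coefficients in (H − 1/2·I) g = f
solving from the highest basis element down gives g = (386/533)cos x - (358/533)sin x + (220/30809)cos 2x + (2239/61618)sin 2x
check: H g = -(340/533)cos x + (1420/533)sin x + (110/30809)cos 2x - (14285/61618)sin 2x
so H g − 1/2·g = -cos x + 3sin x - (1/4)sin 2x = f ✓

g(x) = (386/533)cos x - (358/533)sin x + (220/30809)cos 2x + (2239/61618)sin 2x


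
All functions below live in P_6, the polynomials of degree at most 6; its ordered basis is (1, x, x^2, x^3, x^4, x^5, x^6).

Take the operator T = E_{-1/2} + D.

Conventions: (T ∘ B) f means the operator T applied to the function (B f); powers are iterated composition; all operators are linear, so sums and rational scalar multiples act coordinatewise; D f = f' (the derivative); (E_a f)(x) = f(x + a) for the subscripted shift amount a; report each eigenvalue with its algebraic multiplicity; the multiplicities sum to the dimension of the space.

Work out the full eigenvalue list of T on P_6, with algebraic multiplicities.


λ = 1 (multiplicity 7)

image of 1: 1
image of x: x + 1/2
image of x^2: x^2 + x + 1/4
image of x^3: x^3 + (3/2)x^2 + (3/4)x - 1/8
image of x^4: x^4 + 2x^3 + (3/2)x^2 - (1/2)x + 1/16
image of x^5: x^5 + (5/2)x^4 + (5/2)x^3 - (5/4)x^2 + (5/16)x - 1/32
image of x^6: x^6 + 3x^5 + (15/4)x^4 - (5/2)x^3 + (15/16)x^2 - (3/16)x + 1/64
the matrix is upper triangular; its diagonal is (1, 1, 1, 1, 1, 1, 1)
for a triangular matrix the eigenvalues are the diagonal entries, with algebraic multiplicity their repetition count


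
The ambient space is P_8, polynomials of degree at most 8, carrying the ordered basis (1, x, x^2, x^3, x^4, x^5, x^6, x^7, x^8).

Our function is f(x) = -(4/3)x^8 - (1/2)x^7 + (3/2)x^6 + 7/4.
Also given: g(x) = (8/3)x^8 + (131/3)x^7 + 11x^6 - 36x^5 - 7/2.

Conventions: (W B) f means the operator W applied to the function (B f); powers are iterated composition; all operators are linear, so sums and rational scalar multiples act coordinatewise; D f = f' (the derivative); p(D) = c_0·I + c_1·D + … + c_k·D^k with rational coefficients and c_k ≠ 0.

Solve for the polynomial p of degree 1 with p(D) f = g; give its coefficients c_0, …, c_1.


D^0 f = -(4/3)x^8 - (1/2)x^7 + (3/2)x^6 + 7/4
D^1 f = -(32/3)x^7 - (7/2)x^6 + 9x^5
matching coefficients of g against c_0 f + c_1 Df + … from the top degree down determines the c_i
solution: c_0 = -2, c_1 = -4

c_0 = -2, c_1 = -4


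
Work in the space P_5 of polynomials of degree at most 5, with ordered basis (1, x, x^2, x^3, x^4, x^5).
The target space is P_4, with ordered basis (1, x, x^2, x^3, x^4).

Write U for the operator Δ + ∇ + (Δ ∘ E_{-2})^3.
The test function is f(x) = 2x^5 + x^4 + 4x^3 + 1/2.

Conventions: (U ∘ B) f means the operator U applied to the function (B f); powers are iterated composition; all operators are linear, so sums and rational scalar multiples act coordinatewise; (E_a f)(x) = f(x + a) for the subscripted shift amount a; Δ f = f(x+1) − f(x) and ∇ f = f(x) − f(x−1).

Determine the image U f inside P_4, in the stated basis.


Δ f = 10x^4 + 24x^3 + 38x^2 + 26x + 7
∇ f = 10x^4 - 16x^3 + 26x^2 - 18x + 5
E_{-2} f = 2x^5 - 19x^4 + 76x^3 - 160x^2 + 176x - 159/2
Δ E_{-2} f = 10x^4 - 56x^3 + 134x^2 - 158x + 75
E_{-2} (Δ ∘ E_{-2}) f = 10x^4 - 136x^3 + 710x^2 - 1686x + 1535
Δ E_{-2} (Δ ∘ E_{-2}) f = 40x^3 - 348x^2 + 1052x - 1102
E_{-2} (Δ ∘ E_{-2}) (Δ ∘ E_{-2}) f = 40x^3 - 588x^2 + 2924x - 4918
Δ E_{-2} (Δ ∘ E_{-2}) (Δ ∘ E_{-2}) f = 120x^2 - 1056x + 2376
(Δ + ∇ + (Δ ∘ E_{-2})^3) f = 20x^4 + 8x^3 + 184x^2 - 1048x + 2388

g(x) = 20x^4 + 8x^3 + 184x^2 - 1048x + 2388


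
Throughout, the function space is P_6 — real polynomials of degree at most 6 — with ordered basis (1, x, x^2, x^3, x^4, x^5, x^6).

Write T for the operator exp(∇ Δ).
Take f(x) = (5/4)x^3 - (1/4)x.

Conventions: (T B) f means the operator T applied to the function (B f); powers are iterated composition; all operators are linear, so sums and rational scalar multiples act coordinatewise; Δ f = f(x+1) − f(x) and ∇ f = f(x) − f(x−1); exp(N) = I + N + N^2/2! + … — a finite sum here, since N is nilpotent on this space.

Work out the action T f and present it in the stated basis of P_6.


order-1 term: (15/2)x
the series for exp(∇ Δ) f terminates at order 1
exp(∇ Δ) f = (5/4)x^3 + (29/4)x

the result is g(x) = (5/4)x^3 + (29/4)x


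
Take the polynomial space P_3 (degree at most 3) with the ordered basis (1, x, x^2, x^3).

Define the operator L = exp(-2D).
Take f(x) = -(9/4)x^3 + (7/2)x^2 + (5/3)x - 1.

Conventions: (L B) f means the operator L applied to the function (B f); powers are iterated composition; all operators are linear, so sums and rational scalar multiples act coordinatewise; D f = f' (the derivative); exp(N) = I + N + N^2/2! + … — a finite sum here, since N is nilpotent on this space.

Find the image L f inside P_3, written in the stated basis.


order-1 term: (27/2)x^2 - 14x - 10/3
order-2 term: -27x + 14
order-3 term: 18
the series for exp(-2D) f terminates at order 3
exp(-2D) f = -(9/4)x^3 + 17x^2 - (118/3)x + 83/3

the image equals g(x) = -(9/4)x^3 + 17x^2 - (118/3)x + 83/3


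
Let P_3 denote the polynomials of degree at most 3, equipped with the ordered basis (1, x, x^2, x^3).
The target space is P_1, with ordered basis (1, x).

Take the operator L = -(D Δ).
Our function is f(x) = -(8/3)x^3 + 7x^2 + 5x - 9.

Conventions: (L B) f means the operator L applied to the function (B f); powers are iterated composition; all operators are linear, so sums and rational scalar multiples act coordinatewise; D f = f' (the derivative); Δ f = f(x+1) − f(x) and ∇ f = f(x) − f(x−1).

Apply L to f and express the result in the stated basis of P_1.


Δ f = -8x^2 + 6x + 28/3
D Δ f = -16x + 6
(-(D Δ)) f = 16x - 6

the result is g(x) = 16x - 6


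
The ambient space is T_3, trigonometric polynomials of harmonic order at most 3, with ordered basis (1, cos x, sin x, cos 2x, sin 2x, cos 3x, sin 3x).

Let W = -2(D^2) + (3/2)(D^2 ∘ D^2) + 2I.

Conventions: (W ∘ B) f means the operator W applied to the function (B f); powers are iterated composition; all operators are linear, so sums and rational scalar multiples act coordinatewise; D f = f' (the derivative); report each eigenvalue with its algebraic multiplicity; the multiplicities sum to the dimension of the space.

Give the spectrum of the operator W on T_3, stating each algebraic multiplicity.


λ = 2 (multiplicity 1), λ = 11/2 (multiplicity 2), λ = 34 (multiplicity 2), λ = 283/2 (multiplicity 2)

image of 1: 2
image of cos x: (11/2)cos x
image of sin x: (11/2)sin x
image of cos 2x: 34cos 2x
image of sin 2x: 34sin 2x
image of cos 3x: (283/2)cos 3x
image of sin 3x: (283/2)sin 3x
the matrix is diagonal; its diagonal is (2, 11/2, 11/2, 34, 34, 283/2, 283/2)
for a triangular matrix the eigenvalues are the diagonal entries, with algebraic multiplicity their repetition count


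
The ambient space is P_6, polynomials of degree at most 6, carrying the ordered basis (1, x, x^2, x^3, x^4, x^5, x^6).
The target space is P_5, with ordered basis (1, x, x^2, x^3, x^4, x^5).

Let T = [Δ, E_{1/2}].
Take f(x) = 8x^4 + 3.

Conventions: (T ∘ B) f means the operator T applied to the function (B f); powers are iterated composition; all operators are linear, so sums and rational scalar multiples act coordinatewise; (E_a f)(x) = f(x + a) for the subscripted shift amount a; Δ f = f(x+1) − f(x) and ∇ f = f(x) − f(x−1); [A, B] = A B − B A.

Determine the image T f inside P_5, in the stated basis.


g(x) = 0

E_{1/2} f = 8x^4 + 16x^3 + 12x^2 + 4x + 7/2
Δ E_{1/2} f = 32x^3 + 96x^2 + 104x + 40
Δ f = 32x^3 + 48x^2 + 32x + 8
E_{1/2} Δ f = 32x^3 + 96x^2 + 104x + 40
[Δ, E_{1/2}] f = 0


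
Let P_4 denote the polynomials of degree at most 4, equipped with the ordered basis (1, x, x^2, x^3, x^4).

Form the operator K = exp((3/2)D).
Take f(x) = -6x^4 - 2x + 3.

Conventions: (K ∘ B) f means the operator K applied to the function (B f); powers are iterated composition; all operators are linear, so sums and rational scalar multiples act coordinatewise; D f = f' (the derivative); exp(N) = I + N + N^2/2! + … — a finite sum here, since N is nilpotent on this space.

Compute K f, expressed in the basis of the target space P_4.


the result is g(x) = -6x^4 - 36x^3 - 81x^2 - 83x - 243/8

order-1 term: -36x^3 - 3
order-2 term: -81x^2
order-3 term: -81x
order-4 term: -243/8
the series for exp((3/2)D) f terminates at order 4
exp((3/2)D) f = -6x^4 - 36x^3 - 81x^2 - 83x - 243/8


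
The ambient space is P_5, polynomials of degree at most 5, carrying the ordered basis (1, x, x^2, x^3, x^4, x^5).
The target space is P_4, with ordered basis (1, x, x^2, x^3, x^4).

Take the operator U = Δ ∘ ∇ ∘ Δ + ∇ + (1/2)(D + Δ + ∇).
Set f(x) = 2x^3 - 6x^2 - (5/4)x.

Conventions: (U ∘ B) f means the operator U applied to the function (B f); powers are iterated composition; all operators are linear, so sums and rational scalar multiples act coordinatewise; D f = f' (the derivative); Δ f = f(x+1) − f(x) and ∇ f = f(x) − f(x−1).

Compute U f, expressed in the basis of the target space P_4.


the image equals g(x) = 15x^2 - 36x + 151/8

Δ f = 6x^2 - 6x - 21/4
∇ Δ f = 12x - 12
Δ ∇ Δ f = 12
∇ f = 6x^2 - 18x + 27/4
D f = 6x^2 - 12x - 5/4
Δ f = 6x^2 - 6x - 21/4
∇ f = 6x^2 - 18x + 27/4
(D + Δ + ∇) f = 18x^2 - 36x + 1/4
((1/2)(D + Δ + ∇)) f = 9x^2 - 18x + 1/8
(Δ ∘ ∇ ∘ Δ + ∇ + (1/2)(D + Δ + ∇)) f = 15x^2 - 36x + 151/8


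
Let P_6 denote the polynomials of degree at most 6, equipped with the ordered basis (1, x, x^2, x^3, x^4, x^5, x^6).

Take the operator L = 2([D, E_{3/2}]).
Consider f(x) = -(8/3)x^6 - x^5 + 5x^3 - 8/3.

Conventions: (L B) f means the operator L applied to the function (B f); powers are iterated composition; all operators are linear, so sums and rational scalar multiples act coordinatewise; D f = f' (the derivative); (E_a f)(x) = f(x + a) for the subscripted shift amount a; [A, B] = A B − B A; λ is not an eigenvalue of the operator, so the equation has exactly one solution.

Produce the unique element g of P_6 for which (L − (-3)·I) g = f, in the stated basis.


write g with unknown coordinates in the stated basis and equate coefficients in (L − (-3)·I) g = f
solving from the highest basis element down gives g = -(8/9)x^6 - (1/3)x^5 + (5/3)x^3 - 8/9
check: L g = 0
so L g − (-3)·g = -(8/3)x^6 - x^5 + 5x^3 - 8/3 = f ✓

g(x) = -(8/9)x^6 - (1/3)x^5 + (5/3)x^3 - 8/9


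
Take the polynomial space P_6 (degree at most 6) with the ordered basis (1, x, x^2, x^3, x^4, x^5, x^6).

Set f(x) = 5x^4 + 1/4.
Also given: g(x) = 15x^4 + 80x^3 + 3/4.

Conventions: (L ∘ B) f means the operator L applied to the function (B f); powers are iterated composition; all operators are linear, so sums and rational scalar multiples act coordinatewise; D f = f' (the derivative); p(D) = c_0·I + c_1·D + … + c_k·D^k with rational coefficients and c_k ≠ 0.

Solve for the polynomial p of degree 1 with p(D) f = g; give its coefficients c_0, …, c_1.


c_0 = 3, c_1 = 4

D^0 f = 5x^4 + 1/4
D^1 f = 20x^3
matching coefficients of g against c_0 f + c_1 Df + … from the top degree down determines the c_i
solution: c_0 = 3, c_1 = 4


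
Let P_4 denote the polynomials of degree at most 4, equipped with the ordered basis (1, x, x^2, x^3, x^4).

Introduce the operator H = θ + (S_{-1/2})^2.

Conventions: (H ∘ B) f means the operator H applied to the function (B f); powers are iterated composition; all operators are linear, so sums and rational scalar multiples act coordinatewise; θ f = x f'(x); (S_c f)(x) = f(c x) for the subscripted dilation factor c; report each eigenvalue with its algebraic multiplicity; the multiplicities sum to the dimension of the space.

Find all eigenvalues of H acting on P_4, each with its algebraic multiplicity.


image of 1: 1
image of x: (5/4)x
image of x^2: (33/16)x^2
image of x^3: (193/64)x^3
image of x^4: (1025/256)x^4
the matrix is upper triangular; its diagonal is (1, 5/4, 33/16, 193/64, 1025/256)
for a triangular matrix the eigenvalues are the diagonal entries, with algebraic multiplicity their repetition count

λ = 1 (multiplicity 1), λ = 5/4 (multiplicity 1), λ = 33/16 (multiplicity 1), λ = 193/64 (multiplicity 1), λ = 1025/256 (multiplicity 1)


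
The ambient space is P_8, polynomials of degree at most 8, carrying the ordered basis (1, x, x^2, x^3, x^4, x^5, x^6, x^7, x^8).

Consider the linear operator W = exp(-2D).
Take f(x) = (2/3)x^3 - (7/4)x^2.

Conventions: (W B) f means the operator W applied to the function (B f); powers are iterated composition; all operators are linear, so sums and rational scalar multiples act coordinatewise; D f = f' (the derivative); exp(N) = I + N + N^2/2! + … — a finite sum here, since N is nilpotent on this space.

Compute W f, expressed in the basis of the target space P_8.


g(x) = (2/3)x^3 - (23/4)x^2 + 15x - 37/3

order-1 term: -4x^2 + 7x
order-2 term: 8x - 7
order-3 term: -16/3
the series for exp(-2D) f terminates at order 3
exp(-2D) f = (2/3)x^3 - (23/4)x^2 + 15x - 37/3


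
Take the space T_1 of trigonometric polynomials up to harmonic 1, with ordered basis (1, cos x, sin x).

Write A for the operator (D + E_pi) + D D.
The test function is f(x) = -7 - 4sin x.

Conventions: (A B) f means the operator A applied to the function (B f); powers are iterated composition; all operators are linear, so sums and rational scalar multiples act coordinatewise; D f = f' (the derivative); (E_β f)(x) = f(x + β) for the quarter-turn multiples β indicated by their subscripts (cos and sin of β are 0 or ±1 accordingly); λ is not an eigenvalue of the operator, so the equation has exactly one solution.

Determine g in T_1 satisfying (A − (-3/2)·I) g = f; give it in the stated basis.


write g with unknown coordinates in the stated basis and equate coefficients in (A − (-3/2)·I) g = f
solving from the highest basis element down gives g = -14/5 + (16/5)cos x + (8/5)sin x
check: A g = -14/5 - (24/5)cos x - (32/5)sin x
so A g − (-3/2)·g = -7 - 4sin x = f ✓

g(x) = -14/5 + (16/5)cos x + (8/5)sin x


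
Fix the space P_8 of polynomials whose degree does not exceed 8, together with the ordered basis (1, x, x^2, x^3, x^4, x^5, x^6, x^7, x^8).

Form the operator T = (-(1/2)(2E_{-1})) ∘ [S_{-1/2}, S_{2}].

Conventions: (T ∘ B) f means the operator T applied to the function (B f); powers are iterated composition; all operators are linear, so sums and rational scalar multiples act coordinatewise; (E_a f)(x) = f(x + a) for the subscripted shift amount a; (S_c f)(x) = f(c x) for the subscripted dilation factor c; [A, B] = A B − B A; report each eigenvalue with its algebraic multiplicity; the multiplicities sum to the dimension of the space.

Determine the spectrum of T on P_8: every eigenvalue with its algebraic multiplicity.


λ = 0 (multiplicity 9)

image of 1: 0
image of x: 0
image of x^2: 0
image of x^3: 0
image of x^4: 0
image of x^5: 0
image of x^6: 0
image of x^7: 0
image of x^8: 0
the matrix is upper triangular; its diagonal is (0, 0, 0, 0, 0, 0, 0, 0, 0)
for a triangular matrix the eigenvalues are the diagonal entries, with algebraic multiplicity their repetition count


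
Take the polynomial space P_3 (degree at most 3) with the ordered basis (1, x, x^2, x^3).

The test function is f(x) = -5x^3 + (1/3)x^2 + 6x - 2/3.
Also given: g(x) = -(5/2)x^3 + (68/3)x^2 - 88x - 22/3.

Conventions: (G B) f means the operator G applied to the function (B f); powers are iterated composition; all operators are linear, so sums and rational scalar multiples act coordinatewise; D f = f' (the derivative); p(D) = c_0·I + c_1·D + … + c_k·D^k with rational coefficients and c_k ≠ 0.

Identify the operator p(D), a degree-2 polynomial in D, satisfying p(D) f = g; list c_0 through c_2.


D^0 f = -5x^3 + (1/3)x^2 + 6x - 2/3
D^1 f = -15x^2 + (2/3)x + 6
D^2 f = -30x + 2/3
matching coefficients of g against c_0 f + c_1 Df + … from the top degree down determines the c_i
solution: c_0 = 1/2, c_1 = -3/2, c_2 = 3

p(D) = (1/2)·I − (3/2)·D + 3·D^2, i.e. c_0 = 1/2, c_1 = -3/2, c_2 = 3


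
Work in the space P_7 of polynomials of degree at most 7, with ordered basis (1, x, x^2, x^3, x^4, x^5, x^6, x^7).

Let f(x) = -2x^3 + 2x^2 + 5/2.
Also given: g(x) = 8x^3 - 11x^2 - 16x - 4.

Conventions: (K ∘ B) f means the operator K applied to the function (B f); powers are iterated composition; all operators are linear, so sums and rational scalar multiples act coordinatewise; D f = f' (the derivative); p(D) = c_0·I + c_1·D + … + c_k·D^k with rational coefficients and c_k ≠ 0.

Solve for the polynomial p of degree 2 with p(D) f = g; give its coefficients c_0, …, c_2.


c_0 = -4, c_1 = 1/2, c_2 = 3/2

D^0 f = -2x^3 + 2x^2 + 5/2
D^1 f = -6x^2 + 4x
D^2 f = -12x + 4
matching coefficients of g against c_0 f + c_1 Df + … from the top degree down determines the c_i
solution: c_0 = -4, c_1 = 1/2, c_2 = 3/2


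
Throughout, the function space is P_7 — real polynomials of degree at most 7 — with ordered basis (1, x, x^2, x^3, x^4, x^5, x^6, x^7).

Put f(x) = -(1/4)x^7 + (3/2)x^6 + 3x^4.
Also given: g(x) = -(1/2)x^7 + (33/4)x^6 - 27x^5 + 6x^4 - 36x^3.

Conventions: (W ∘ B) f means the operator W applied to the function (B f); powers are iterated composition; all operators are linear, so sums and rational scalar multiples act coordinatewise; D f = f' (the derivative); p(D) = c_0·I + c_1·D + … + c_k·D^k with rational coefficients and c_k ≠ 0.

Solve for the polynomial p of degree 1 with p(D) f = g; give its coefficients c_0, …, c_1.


p(D) = 2·I − 3·D, i.e. c_0 = 2, c_1 = -3

D^0 f = -(1/4)x^7 + (3/2)x^6 + 3x^4
D^1 f = -(7/4)x^6 + 9x^5 + 12x^3
matching coefficients of g against c_0 f + c_1 Df + … from the top degree down determines the c_i
solution: c_0 = 2, c_1 = -3


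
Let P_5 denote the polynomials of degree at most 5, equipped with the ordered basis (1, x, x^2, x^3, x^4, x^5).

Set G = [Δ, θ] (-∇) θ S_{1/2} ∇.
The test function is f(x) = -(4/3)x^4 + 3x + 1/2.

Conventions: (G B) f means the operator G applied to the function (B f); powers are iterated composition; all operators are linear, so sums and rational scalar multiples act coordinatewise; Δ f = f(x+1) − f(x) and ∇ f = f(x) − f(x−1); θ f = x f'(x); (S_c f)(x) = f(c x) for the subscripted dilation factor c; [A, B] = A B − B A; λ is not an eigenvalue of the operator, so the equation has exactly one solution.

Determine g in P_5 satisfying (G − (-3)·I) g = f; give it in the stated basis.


write g with unknown coordinates in the stated basis and equate coefficients in (G − (-3)·I) g = f
solving from the highest basis element down gives g = -(4/9)x^4 - (1/3)x + 7/18
check: G g = 4x - 2/3
so G g − (-3)·g = -(4/3)x^4 + 3x + 1/2 = f ✓

the image equals g(x) = -(4/9)x^4 - (1/3)x + 7/18


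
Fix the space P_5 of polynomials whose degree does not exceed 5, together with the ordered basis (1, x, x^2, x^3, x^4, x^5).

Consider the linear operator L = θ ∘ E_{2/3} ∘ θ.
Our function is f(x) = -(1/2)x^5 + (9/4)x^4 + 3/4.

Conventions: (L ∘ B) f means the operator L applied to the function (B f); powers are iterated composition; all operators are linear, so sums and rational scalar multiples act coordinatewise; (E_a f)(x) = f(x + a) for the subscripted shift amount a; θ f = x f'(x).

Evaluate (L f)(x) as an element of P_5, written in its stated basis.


the image equals g(x) = -(25/2)x^5 + (8/3)x^4 + (116/3)x^3 + (896/27)x^2 + (664/81)x

θ f = -(5/2)x^5 + 9x^4
E_{2/3} θ f = -(5/2)x^5 + (2/3)x^4 + (116/9)x^3 + (448/27)x^2 + (664/81)x + 352/243
θ (E_{2/3} ∘ θ) f = -(25/2)x^5 + (8/3)x^4 + (116/3)x^3 + (896/27)x^2 + (664/81)x


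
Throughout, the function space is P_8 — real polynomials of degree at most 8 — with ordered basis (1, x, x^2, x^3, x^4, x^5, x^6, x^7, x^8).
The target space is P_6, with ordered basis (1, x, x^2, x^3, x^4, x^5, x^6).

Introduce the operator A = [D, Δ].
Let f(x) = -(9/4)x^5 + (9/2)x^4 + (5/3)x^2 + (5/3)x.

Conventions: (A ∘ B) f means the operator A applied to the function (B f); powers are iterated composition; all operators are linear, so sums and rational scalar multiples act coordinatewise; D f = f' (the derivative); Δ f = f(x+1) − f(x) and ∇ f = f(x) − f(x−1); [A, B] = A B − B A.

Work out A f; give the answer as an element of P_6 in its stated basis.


Δ f = -(45/4)x^4 - (9/2)x^3 + (9/2)x^2 + (121/12)x + 67/12
D Δ f = -45x^3 - (27/2)x^2 + 9x + 121/12
D f = -(45/4)x^4 + 18x^3 + (10/3)x + 5/3
Δ D f = -45x^3 - (27/2)x^2 + 9x + 121/12
[D, Δ] f = 0

the result is g(x) = 0


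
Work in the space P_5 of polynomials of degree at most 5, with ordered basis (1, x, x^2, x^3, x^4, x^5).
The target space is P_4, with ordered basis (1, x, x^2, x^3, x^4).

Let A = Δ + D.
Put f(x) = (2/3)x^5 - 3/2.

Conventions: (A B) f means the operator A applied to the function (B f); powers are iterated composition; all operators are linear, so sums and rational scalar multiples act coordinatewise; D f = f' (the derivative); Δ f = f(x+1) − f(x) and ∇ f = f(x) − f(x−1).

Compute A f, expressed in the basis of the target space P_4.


g(x) = (20/3)x^4 + (20/3)x^3 + (20/3)x^2 + (10/3)x + 2/3

Δ f = (10/3)x^4 + (20/3)x^3 + (20/3)x^2 + (10/3)x + 2/3
D f = (10/3)x^4
(Δ + D) f = (20/3)x^4 + (20/3)x^3 + (20/3)x^2 + (10/3)x + 2/3


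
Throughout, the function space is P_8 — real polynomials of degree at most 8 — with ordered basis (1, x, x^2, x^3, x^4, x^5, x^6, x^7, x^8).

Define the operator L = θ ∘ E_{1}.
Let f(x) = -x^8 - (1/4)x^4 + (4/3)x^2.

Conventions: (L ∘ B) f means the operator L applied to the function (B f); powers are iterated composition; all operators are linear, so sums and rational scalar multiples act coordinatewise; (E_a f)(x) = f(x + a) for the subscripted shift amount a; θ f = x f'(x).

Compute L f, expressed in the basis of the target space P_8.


E_{1} f = -x^8 - 8x^7 - 28x^6 - 56x^5 - (281/4)x^4 - 57x^3 - (169/6)x^2 - (19/3)x + 1/12
θ E_{1} f = -8x^8 - 56x^7 - 168x^6 - 280x^5 - 281x^4 - 171x^3 - (169/3)x^2 - (19/3)x

the image equals g(x) = -8x^8 - 56x^7 - 168x^6 - 280x^5 - 281x^4 - 171x^3 - (169/3)x^2 - (19/3)x


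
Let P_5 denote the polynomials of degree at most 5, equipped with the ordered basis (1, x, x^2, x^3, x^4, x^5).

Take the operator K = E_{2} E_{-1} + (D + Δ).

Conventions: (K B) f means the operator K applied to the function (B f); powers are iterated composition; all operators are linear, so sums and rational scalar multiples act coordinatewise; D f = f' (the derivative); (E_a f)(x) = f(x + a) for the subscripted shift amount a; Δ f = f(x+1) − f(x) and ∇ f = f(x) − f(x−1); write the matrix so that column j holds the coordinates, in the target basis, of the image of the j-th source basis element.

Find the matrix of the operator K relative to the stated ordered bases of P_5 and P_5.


image of 1: 1
image of x: x + 3
image of x^2: x^2 + 6x + 2
image of x^3: x^3 + 9x^2 + 6x + 2
image of x^4: x^4 + 12x^3 + 12x^2 + 8x + 2
image of x^5: x^5 + 15x^4 + 20x^3 + 20x^2 + 10x + 2
each image's coordinates form column j of the matrix

the matrix is [[1, 3, 2, 2, 2, 2]; [0, 1, 6, 6, 8, 10]; [0, 0, 1, 9, 12, 20]; [0, 0, 0, 1, 12, 20]; [0, 0, 0, 0, 1, 15]; [0, 0, 0, 0, 0, 1]] (rows listed top to bottom)


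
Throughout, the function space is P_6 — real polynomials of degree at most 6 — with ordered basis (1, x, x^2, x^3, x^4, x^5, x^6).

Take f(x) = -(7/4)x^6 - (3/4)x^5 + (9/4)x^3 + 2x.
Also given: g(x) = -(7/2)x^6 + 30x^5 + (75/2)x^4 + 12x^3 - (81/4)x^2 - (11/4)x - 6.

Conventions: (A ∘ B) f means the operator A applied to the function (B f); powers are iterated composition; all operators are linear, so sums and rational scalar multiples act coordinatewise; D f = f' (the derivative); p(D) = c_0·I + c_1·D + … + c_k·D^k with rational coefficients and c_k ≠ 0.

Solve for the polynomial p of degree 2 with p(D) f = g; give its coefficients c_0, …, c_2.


D^0 f = -(7/4)x^6 - (3/4)x^5 + (9/4)x^3 + 2x
D^1 f = -(21/2)x^5 - (15/4)x^4 + (27/4)x^2 + 2
D^2 f = -(105/2)x^4 - 15x^3 + (27/2)x
matching coefficients of g against c_0 f + c_1 Df + … from the top degree down determines the c_i
solution: c_0 = 2, c_1 = -3, c_2 = -1/2

c_0 = 2, c_1 = -3, c_2 = -1/2


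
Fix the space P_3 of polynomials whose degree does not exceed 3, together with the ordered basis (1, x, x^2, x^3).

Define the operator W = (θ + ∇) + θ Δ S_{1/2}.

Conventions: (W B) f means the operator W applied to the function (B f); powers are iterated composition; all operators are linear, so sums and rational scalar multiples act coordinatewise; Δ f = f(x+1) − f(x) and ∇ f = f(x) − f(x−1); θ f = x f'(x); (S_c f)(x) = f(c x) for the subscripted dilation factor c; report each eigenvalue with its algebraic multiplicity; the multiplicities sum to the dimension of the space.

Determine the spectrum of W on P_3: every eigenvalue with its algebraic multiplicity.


image of 1: 0
image of x: x + 1
image of x^2: 2x^2 + (5/2)x - 1
image of x^3: 3x^3 + (15/4)x^2 - (21/8)x + 1
the matrix is upper triangular; its diagonal is (0, 1, 2, 3)
for a triangular matrix the eigenvalues are the diagonal entries, with algebraic multiplicity their repetition count

λ = 0 (multiplicity 1), λ = 1 (multiplicity 1), λ = 2 (multiplicity 1), λ = 3 (multiplicity 1)


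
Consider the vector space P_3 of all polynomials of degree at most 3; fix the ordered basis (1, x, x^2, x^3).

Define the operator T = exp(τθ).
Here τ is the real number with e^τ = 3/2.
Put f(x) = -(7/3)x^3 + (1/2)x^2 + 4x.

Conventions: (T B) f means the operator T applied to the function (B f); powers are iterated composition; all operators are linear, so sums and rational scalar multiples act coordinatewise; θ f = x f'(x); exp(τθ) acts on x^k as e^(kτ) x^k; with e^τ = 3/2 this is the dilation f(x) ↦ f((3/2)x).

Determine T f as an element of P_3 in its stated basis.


the result is g(x) = -(63/8)x^3 + (9/8)x^2 + 6x

exp(τθ) x^k = e^(kτ) x^k; with e^τ = 3/2 this sends x^k to (3/2)^k x^k
x ↦ 3/2 x
x^2 ↦ 9/4 x^2
x^3 ↦ 27/8 x^3
applying this coordinatewise to f: exp(τθ) f = -(63/8)x^3 + (9/8)x^2 + 6x


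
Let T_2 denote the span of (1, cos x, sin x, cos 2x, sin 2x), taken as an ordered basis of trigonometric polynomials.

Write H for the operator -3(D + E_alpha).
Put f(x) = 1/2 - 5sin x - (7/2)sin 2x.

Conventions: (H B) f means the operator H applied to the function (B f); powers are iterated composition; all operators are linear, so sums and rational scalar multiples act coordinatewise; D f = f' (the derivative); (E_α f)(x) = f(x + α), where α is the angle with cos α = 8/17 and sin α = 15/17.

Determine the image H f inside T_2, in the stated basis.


D f = -5cos x - 7cos 2x
E_alpha f = 1/2 - (75/17)cos x - (40/17)sin x - (840/289)cos 2x + (1127/578)sin 2x
(D + E_alpha) f = 1/2 - (160/17)cos x - (40/17)sin x - (2863/289)cos 2x + (1127/578)sin 2x
(-3(D + E_alpha)) f = -3/2 + (480/17)cos x + (120/17)sin x + (8589/289)cos 2x - (3381/578)sin 2x

g(x) = -3/2 + (480/17)cos x + (120/17)sin x + (8589/289)cos 2x - (3381/578)sin 2x


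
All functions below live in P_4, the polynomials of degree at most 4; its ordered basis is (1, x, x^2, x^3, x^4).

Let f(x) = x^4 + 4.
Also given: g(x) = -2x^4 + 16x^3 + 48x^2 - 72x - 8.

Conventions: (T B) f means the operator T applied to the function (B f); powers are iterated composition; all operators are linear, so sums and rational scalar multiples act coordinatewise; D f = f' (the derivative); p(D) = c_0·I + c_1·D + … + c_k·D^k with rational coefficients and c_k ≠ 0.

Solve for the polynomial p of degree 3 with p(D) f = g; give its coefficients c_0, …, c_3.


D^0 f = x^4 + 4
D^1 f = 4x^3
D^2 f = 12x^2
D^3 f = 24x
matching coefficients of g against c_0 f + c_1 Df + … from the top degree down determines the c_i
solution: c_0 = -2, c_1 = 4, c_2 = 4, c_3 = -3

c_0 = -2, c_1 = 4, c_2 = 4, c_3 = -3


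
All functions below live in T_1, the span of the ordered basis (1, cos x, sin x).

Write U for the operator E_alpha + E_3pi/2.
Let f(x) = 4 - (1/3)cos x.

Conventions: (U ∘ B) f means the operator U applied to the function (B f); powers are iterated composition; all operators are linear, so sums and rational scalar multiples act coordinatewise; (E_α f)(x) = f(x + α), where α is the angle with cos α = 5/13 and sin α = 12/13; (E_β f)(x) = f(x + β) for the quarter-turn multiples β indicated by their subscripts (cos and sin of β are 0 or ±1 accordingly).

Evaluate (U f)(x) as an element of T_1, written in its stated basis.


g(x) = 8 - (5/39)cos x - (1/39)sin x

E_alpha f = 4 - (5/39)cos x + (4/13)sin x
E_3pi/2 f = 4 - (1/3)sin x
(E_alpha + E_3pi/2) f = 8 - (5/39)cos x - (1/39)sin x


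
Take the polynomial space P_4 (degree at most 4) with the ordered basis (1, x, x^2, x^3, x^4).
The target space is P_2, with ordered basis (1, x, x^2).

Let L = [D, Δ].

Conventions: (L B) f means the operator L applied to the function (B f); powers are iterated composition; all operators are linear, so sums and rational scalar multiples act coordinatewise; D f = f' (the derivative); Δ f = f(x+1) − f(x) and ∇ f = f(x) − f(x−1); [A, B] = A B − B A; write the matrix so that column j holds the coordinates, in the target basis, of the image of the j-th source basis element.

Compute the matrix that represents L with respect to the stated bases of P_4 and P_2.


the matrix is [[0, 0, 0, 0, 0]; [0, 0, 0, 0, 0]; [0, 0, 0, 0, 0]] (rows listed top to bottom)

image of 1: 0
image of x: 0
image of x^2: 0
image of x^3: 0
image of x^4: 0
each image's coordinates form column j of the matrix


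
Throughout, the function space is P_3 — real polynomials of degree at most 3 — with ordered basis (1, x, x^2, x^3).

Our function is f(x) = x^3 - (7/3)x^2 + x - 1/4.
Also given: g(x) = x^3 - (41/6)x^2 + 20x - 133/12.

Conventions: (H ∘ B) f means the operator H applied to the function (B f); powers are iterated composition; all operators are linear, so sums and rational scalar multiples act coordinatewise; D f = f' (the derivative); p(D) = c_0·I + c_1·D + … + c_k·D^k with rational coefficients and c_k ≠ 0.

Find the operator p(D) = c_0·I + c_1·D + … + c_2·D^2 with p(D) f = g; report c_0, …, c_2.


D^0 f = x^3 - (7/3)x^2 + x - 1/4
D^1 f = 3x^2 - (14/3)x + 1
D^2 f = 6x - 14/3
matching coefficients of g against c_0 f + c_1 Df + … from the top degree down determines the c_i
solution: c_0 = 1, c_1 = -3/2, c_2 = 2

p(D) = I − (3/2)·D + 2·D^2, i.e. c_0 = 1, c_1 = -3/2, c_2 = 2


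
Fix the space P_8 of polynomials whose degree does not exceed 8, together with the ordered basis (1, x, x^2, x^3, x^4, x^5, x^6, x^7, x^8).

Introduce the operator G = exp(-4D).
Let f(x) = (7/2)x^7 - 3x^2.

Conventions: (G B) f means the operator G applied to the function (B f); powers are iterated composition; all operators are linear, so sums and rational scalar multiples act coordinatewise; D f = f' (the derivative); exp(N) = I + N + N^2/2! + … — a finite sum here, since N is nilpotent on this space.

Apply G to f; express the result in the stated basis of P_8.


order-1 term: -98x^6 + 24x
order-2 term: 1176x^5 - 48
order-3 term: -7840x^4
order-4 term: 31360x^3
order-5 term: -75264x^2
order-6 term: 100352x
order-7 term: -57344
the series for exp(-4D) f terminates at order 7
exp(-4D) f = (7/2)x^7 - 98x^6 + 1176x^5 - 7840x^4 + 31360x^3 - 75267x^2 + 100376x - 57392

g(x) = (7/2)x^7 - 98x^6 + 1176x^5 - 7840x^4 + 31360x^3 - 75267x^2 + 100376x - 57392


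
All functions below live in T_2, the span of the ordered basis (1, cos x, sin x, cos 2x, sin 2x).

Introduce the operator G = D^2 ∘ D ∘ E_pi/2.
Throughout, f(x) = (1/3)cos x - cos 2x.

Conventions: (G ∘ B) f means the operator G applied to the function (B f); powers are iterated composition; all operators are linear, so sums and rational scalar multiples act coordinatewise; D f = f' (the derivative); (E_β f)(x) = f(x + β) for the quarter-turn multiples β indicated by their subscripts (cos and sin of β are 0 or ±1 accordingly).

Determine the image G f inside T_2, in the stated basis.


g(x) = (1/3)cos x + 8sin 2x

E_pi/2 f = -(1/3)sin x + cos 2x
D E_pi/2 f = -(1/3)cos x - 2sin 2x
D D E_pi/2 f = (1/3)sin x - 4cos 2x
D D D E_pi/2 f = (1/3)cos x + 8sin 2x


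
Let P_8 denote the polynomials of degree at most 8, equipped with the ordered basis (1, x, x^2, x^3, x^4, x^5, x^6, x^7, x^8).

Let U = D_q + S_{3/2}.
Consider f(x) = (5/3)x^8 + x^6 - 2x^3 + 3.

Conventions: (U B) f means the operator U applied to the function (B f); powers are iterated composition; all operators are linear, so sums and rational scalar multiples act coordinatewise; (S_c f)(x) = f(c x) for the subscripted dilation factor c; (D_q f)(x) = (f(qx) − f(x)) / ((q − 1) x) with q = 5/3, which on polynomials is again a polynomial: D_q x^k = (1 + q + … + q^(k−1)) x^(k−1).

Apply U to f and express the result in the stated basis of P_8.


the result is g(x) = (10935/256)x^8 + (960160/6561)x^7 + (729/64)x^6 + (7448/243)x^5 - (27/4)x^3 - (98/9)x^2 + 3

D_q f = (960160/6561)x^7 + (7448/243)x^5 - (98/9)x^2
S_{3/2} f = (10935/256)x^8 + (729/64)x^6 - (27/4)x^3 + 3
(D_q + S_{3/2}) f = (10935/256)x^8 + (960160/6561)x^7 + (729/64)x^6 + (7448/243)x^5 - (27/4)x^3 - (98/9)x^2 + 3
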